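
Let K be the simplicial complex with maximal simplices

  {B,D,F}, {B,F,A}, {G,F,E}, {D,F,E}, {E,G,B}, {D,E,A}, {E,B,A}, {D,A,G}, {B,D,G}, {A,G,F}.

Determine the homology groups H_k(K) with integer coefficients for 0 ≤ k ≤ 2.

H_0 ≅ Z,  H_1 ≅ Z/2,  H_2 = 0.

Take the total order A < B < D < E < F < G on the vertex set. Then K (dimension 2) consists of the simplices:

  0-simplices (6): A, B, D, E, F, G
  1-simplices (15): AB, AD, AE, AF, AG, BD, BE, BF, BG, DE, DF, DG, EF, EG, FG
  2-simplices (10): ABE, ABF, ADE, ADG, AFG, BDF, BDG, BEG, DEF, EFG

Hence C_0 ≅ Z^6, C_1 ≅ Z^15, C_2 ≅ Z^10.

∂_1: C_1 → C_0 sends each edge [p,q] (with p < q) to q − p.
This gives a 6×15 integer matrix of rank 5; reducing to Smith normal form yields diagonal entries (1,1,1,1,1).

Boundary ∂_2: C_2 → C_1 sends each 2-simplex [p,q,r] to [q,r] − [p,r] + [p,q]. For instance
  ∂BDF = DF − BF + BD,
  ∂BEG = EG − BG + BE.
This gives a 15×10 integer matrix of rank 10; reducing to Smith normal form yields diagonal entries (1,1,1,1,1,1,1,1,1,2).

Now H_k = ker ∂_k / im ∂_{k+1}, so:

  H_0: rank C_0 − rank ∂_1 = 6 − 5 = 1, and the invariant factors of ∂_1 are all 1, so H_0 ≅ Z.
  H_1: rank ker ∂_1 − rank ∂_2 = (15 − 5) − 10 = 0, and ∂_2 has invariant factor 2 > 1, so H_1 ≅ Z/2.
  H_2: rank ker ∂_2 − rank ∂_3 = (10 − 10) − 0 = 0, and there is no ∂_3, so H_2 ≅ 0.

As a check, the Euler characteristic is 6 − 15 + 10 = 1, which agrees with 1 − 0 + 0 = 1.
(K is a triangulation of the real projective plane RP^2.)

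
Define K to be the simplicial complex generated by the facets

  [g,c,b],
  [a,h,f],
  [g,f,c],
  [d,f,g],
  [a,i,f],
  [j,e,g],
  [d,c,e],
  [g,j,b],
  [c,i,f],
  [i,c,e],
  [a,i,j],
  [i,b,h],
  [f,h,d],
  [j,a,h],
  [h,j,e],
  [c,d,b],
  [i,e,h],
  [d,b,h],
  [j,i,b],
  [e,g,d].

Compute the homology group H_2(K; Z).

K has 10 vertices, 30 edges, 20 triangles.
rank ∂_2 = 20, rank ∂_3 = 0 ⇒ b_2 = 20 − 20 − 0 = 0. So H_2 = 0.

H_2 = 0.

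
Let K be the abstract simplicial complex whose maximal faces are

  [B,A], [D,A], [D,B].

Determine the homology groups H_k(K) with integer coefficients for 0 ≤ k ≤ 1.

H_0 = Z,  H_1 = Z.

Order the vertices as A < B < D. Listing each simplex with vertices in this order, K has dimension 1 with simplices:

  0-simplices (3): A, B, D
  1-simplices (3): AB, AD, BD

giving chain groups C_0 ≅ Z^3, C_1 ≅ Z^3.

The boundary map ∂_1: C_1 → C_0 sends each edge [p,q] (with p < q) to q − p. For instance
  ∂AD = D − A.
The resulting 3×3 matrix has rank 2, and its Smith normal form has invariant factors (1,1).

Computing H_k = (kernel of ∂_k) / (image of ∂_{k+1}):

  H_0: rank C_0 − rank ∂_1 = 3 − 2 = 1, and the invariant factors of ∂_1 are all 1, so H_0 ≅ Z.
  H_1: rank ker ∂_1 − rank ∂_2 = (3 − 2) − 0 = 1, and there is no ∂_2, so H_1 ≅ Z.

(K is a triangulation of the circle S^1.)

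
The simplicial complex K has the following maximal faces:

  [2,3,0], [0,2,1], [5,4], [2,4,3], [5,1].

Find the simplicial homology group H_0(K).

Take the total order 0 < 1 < 2 < 3 < 4 < 5 on the vertex set. Then K (dimension 2) consists of the simplices:

  0-simplices (6): [0], [1], [2], [3], [4], [5]
  1-simplices (9): [0,1], [0,2], [0,3], [1,2], [1,5], [2,3], [2,4], [3,4], [4,5]
  2-simplices (3): [0,1,2], [0,2,3], [2,3,4]

giving chain groups C_0 ≅ Z^6, C_1 ≅ Z^9, C_2 ≅ Z^3.

∂_1: C_1 → C_0 is given by ∂[p,q] = [q] − [p]. For instance
  ∂[1,2] = [2] − [1].
As a 6×9 matrix over Z this has rank 5, with invariant factors (1,1,1,1,1).

∂_2: C_2 → C_1 maps a triangle to the signed sum of its edges. For instance
  ∂[0,2,3] = [2,3] − [0,3] + [0,2],
  ∂[2,3,4] = [3,4] − [2,4] + [2,3].
The 9×3 boundary matrix has rank 3 and Smith normal form diag(1,1,1).

Reading off H_k = ker ∂_k / im ∂_{k+1}:

  H_0: rank C_0 − rank ∂_1 = 6 − 5 = 1, and the invariant factors of ∂_1 are all 1, so H_0 ≅ Z.

H_0 ≅ Z.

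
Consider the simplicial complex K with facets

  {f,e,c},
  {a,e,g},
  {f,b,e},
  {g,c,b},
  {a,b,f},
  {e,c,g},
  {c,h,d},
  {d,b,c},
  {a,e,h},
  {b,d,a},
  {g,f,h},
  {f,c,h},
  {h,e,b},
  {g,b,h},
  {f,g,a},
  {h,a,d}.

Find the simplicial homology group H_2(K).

H_2 ≅ Z.

Take the total order a < b < c < d < e < f < g < h on the vertex set. Then K (dimension 2) consists of the simplices:

  0-simplices (8): a, b, c, d, e, f, g, h
  1-simplices (24): ab, ad, ae, af, ag, ah, bc, bd, be, bf, bg, bh, cd, ce, cf, cg, ch, dh, ef, eg, eh, fg, fh, gh
  2-simplices (16): abd, abf, adh, aeg, aeh, afg, bcd, bcg, bef, beh, bgh, cdh, cef, ceg, cfh, fgh

Hence C_0 ≅ Z^8, C_1 ≅ Z^24, C_2 ≅ Z^16.

The boundary map ∂_1: C_1 → C_0 maps an edge to its endpoints' difference, ∂[p,q] = q − p. For instance
  ∂cg = g − c.
The 8×24 boundary matrix has rank 7 and Smith normal form diag(1,1,1,1,1,1,1).

The boundary map ∂_2: C_2 → C_1 acts by ∂[p,q,r] = [q,r] − [p,r] + [p,q]. For instance
  ∂cfh = fh − ch + cf,
  ∂bef = ef − bf + be.
This gives a 24×16 integer matrix of rank 15; reducing to Smith normal form yields diagonal entries (1,1,1,1,1,1,1,1,1,1,1,1,1,1,1).

Now H_k = ker ∂_k / im ∂_{k+1}, so:

  H_2: rank ker ∂_2 − rank ∂_3 = (16 − 15) − 0 = 1, and there is no ∂_3, so H_2 = Z.

(K is a triangulation of the torus T^2.)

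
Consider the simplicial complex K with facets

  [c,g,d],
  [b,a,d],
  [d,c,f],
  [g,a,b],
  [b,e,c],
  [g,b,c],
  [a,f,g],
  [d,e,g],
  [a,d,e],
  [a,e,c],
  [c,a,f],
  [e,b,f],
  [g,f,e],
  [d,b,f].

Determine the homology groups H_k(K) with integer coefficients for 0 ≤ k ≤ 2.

H_0 ≅ Z,  H_1 ≅ Z^2,  H_2 ≅ Z.

K has 7 vertices, 21 edges, 14 triangles.
rank ∂_0 = 0, rank ∂_1 = 6 ⇒ b_0 = 7 − 0 − 6 = 1; all invariant factors of ∂_1 are 1 so no torsion. So H_0 = Z.
rank ∂_1 = 6, rank ∂_2 = 13 ⇒ b_1 = 21 − 6 − 13 = 2; all invariant factors of ∂_2 are 1 so no torsion. So H_1 = Z^2.
rank ∂_2 = 13, rank ∂_3 = 0 ⇒ b_2 = 14 − 13 − 0 = 1. So H_2 = Z.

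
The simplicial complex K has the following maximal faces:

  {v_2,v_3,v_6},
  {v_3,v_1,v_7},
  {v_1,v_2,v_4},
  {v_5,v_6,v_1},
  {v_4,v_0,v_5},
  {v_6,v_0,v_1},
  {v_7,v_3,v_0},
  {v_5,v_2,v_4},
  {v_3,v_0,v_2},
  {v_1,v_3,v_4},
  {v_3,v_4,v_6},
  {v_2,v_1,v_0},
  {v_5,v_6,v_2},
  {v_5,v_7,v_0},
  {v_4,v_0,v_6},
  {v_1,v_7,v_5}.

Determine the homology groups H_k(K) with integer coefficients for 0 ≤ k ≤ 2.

H_0 ≅ Z,  H_1 ≅ Z^2,  H_2 ≅ Z.

We work with the vertex ordering v_0 < v_1 < v_2 < v_3 < v_4 < v_5 < v_6 < v_7. The simplices of K, each written with vertices in increasing order, are:

  0-simplices (8): [v_0], [v_1], [v_2], [v_3], [v_4], [v_5], [v_6], [v_7]
  1-simplices (24): (24 of them)
  2-simplices (16): (16 of them)

giving chain groups C_0 ≅ Z^8, C_1 ≅ Z^24, C_2 ≅ Z^16.

Boundary ∂_1: C_1 → C_0 is given by ∂[p,q] = [q] − [p]. For instance
  ∂[v_0,v_7] = [v_7] − [v_0].
The 8×24 boundary matrix has rank 7 and Smith normal form diag(1,1,1,1,1,1,1).

∂_2: C_2 → C_1 acts by ∂[p,q,r] = [q,r] − [p,r] + [p,q]. For instance
  ∂[v_0,v_4,v_5] = [v_4,v_5] − [v_0,v_5] + [v_0,v_4],
  ∂[v_0,v_4,v_6] = [v_4,v_6] − [v_0,v_6] + [v_0,v_4].
The 24×16 boundary matrix has rank 15 and Smith normal form diag(1,1,1,1,1,1,1,1,1,1,1,1,1,1,1).

Now H_k = ker ∂_k / im ∂_{k+1}, so:

  H_0: rank C_0 − rank ∂_1 = 8 − 7 = 1, and the invariant factors of ∂_1 are all 1, so H_0 ≅ Z.
  H_1: rank ker ∂_1 − rank ∂_2 = (24 − 7) − 15 = 2, and the invariant factors of ∂_2 are all 1, so H_1 ≅ Z^2.
  H_2: rank ker ∂_2 − rank ∂_3 = (16 − 15) − 0 = 1, and there is no ∂_3, so H_2 ≅ Z.

As a check, the Euler characteristic is 8 − 24 + 16 = 0, which agrees with 1 − 2 + 1 = 0.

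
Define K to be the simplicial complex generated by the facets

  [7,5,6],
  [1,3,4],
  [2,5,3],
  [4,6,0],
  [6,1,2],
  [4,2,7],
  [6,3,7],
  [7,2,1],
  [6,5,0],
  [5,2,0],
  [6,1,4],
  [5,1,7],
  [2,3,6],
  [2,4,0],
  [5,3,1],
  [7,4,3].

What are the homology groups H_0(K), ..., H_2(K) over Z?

Order the vertices as 0 < 1 < 2 < 3 < 4 < 5 < 6 < 7. Listing each simplex with vertices in this order, K has dimension 2 with simplices:

  0-simplices (8): [0], [1], [2], [3], [4], [5], [6], [7]
  1-simplices (24): (24 of them)
  2-simplices (16): [0,2,4], [0,2,5], [0,4,6], [0,5,6], [1,2,6], [1,2,7], [1,3,4], [1,3,5], [1,4,6], [1,5,7], [2,3,5], [2,3,6], [2,4,7], [3,4,7], [3,6,7], [5,6,7]

giving chain groups C_0 ≅ Z^8, C_1 ≅ Z^24, C_2 ≅ Z^16.

∂_1: C_1 → C_0 sends each edge [p,q] (with p < q) to q − p. For instance
  ∂[3,6] = [6] − [3].
The resulting 8×24 matrix has rank 7, and its Smith normal form has invariant factors (1,1,1,1,1,1,1).

The boundary map ∂_2: C_2 → C_1 maps a triangle to the signed sum of its edges. For instance
  ∂[2,3,6] = [3,6] − [2,6] + [2,3],
  ∂[1,2,7] = [2,7] − [1,7] + [1,2].
This gives a 24×16 integer matrix of rank 15; reducing to Smith normal form yields diagonal entries (1,1,1,1,1,1,1,1,1,1,1,1,1,1,1).

Reading off H_k = ker ∂_k / im ∂_{k+1}:

  H_0: rank C_0 − rank ∂_1 = 8 − 7 = 1, and the invariant factors of ∂_1 are all 1, so H_0 ≅ Z.
  H_1: rank ker ∂_1 − rank ∂_2 = (24 − 7) − 15 = 2, and the invariant factors of ∂_2 are all 1, so H_1 ≅ Z^2.
  H_2: rank ker ∂_2 − rank ∂_3 = (16 − 15) − 0 = 1, and there is no ∂_3, so H_2 ≅ Z.

As a check, the Euler characteristic is 8 − 24 + 16 = 0, which agrees with 1 − 2 + 1 = 0.

H_0 ≅ Z,  H_1 ≅ Z^2,  H_2 ≅ Z.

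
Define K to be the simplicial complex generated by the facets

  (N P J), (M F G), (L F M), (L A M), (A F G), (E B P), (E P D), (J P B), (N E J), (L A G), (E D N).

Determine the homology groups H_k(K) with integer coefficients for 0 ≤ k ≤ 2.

H_0 ≅ Z^2,  H_1 ≅ Z^2,  H_2 = 0.

K has 11 vertices, 22 edges, 11 triangles.
rank ∂_0 = 0, rank ∂_1 = 9 ⇒ b_0 = 11 − 0 − 9 = 2; all invariant factors of ∂_1 are 1 so no torsion. So H_0 ≅ Z^2.
rank ∂_1 = 9, rank ∂_2 = 11 ⇒ b_1 = 22 − 9 − 11 = 2; all invariant factors of ∂_2 are 1 so no torsion. So H_1 ≅ Z^2.
rank ∂_2 = 11, rank ∂_3 = 0 ⇒ b_2 = 11 − 11 − 0 = 0. So H_2 ≅ 0.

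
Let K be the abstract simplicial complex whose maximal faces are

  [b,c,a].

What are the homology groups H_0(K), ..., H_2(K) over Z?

Order the vertices as a < b < c. Listing each simplex with vertices in this order, K has dimension 2 with simplices:

  0-simplices (3): a, b, c
  1-simplices (3): ab, ac, bc
  2-simplices (1): abc

Hence C_0 ≅ Z^3, C_1 ≅ Z^3, C_2 ≅ Z^1.

Boundary ∂_1: C_1 → C_0 sends each edge [p,q] (with p < q) to q − p.
The resulting 3×3 matrix has rank 2, and its Smith normal form has invariant factors (1,1).

The boundary map ∂_2: C_2 → C_1 acts by ∂[p,q,r] = [q,r] − [p,r] + [p,q]. For instance
  ∂abc = bc − ac + ab.
The 3×1 boundary matrix has rank 1 and Smith normal form diag(1).

Computing H_k = (kernel of ∂_k) / (image of ∂_{k+1}):

  H_0: rank C_0 − rank ∂_1 = 3 − 2 = 1, and the invariant factors of ∂_1 are all 1, so H_0 = Z.
  H_1: rank ker ∂_1 − rank ∂_2 = (3 − 2) − 1 = 0, and the invariant factors of ∂_2 are all 1, so H_1 = 0.
  H_2: rank ker ∂_2 − rank ∂_3 = (1 − 1) − 0 = 0, and there is no ∂_3, so H_2 = 0.

H_0 ≅ Z,  H_1 = 0,  H_2 = 0.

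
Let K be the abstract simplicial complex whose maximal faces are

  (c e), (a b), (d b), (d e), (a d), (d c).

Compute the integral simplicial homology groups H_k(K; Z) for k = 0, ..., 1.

Fix the vertex order a < b < c < d < e and write every simplex with vertices in increasing order. Then dim K = 1 and the simplices of K are:

  0-simplices (5): a, b, c, d, e
  1-simplices (6): ab, ad, bd, cd, ce, de

giving chain groups C_0 ≅ Z^5, C_1 ≅ Z^6.

∂_1: C_1 → C_0 is given by ∂[p,q] = [q] − [p]. For instance
  ∂de = e − d.
This gives a 5×6 integer matrix of rank 4; reducing to Smith normal form yields diagonal entries (1,1,1,1).

Reading off H_k = ker ∂_k / im ∂_{k+1}:

  H_0: rank C_0 − rank ∂_1 = 5 − 4 = 1, and the invariant factors of ∂_1 are all 1, so H_0 ≅ Z.
  H_1: rank ker ∂_1 − rank ∂_2 = (6 − 4) − 0 = 2, and there is no ∂_2, so H_1 ≅ Z^2.

H_0 ≅ Z,  H_1 ≅ Z^2.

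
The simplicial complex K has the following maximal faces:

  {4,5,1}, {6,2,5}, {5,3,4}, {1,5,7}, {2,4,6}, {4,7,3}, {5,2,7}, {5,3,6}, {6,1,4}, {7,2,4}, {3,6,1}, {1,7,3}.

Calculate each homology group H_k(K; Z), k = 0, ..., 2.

Take the total order 1 < 2 < 3 < 4 < 5 < 6 < 7 on the vertex set. Then K (dimension 2) consists of the simplices:

  0-simplices (7): [1], [2], [3], [4], [5], [6], [7]
  1-simplices (18): [1,3], [1,4], [1,5], [1,6], [1,7], [2,4], [2,5], [2,6], [2,7], [3,4], [3,5], [3,6], [3,7], [4,5], [4,6], [4,7], [5,6], [5,7]
  2-simplices (12): [1,3,6], [1,3,7], [1,4,5], [1,4,6], [1,5,7], [2,4,6], [2,4,7], [2,5,6], [2,5,7], [3,4,5], [3,4,7], [3,5,6]

Hence C_0 ≅ Z^7, C_1 ≅ Z^18, C_2 ≅ Z^12.

The boundary map ∂_1: C_1 → C_0 maps an edge to its endpoints' difference, ∂[p,q] = q − p. For instance
  ∂[4,7] = [7] − [4].
The resulting 7×18 matrix has rank 6, and its Smith normal form has invariant factors (1,1,1,1,1,1).

Boundary ∂_2: C_2 → C_1 maps a triangle to the signed sum of its edges. For instance
  ∂[3,4,5] = [4,5] − [3,5] + [3,4],
  ∂[3,5,6] = [5,6] − [3,6] + [3,5].
As a 18×12 matrix over Z this has rank 12, with invariant factors (1,1,1,1,1,1,1,1,1,1,1,2).

Computing H_k = (kernel of ∂_k) / (image of ∂_{k+1}):

  H_0: rank C_0 − rank ∂_1 = 7 − 6 = 1, and the invariant factors of ∂_1 are all 1, so H_0 ≅ Z.
  H_1: rank ker ∂_1 − rank ∂_2 = (18 − 6) − 12 = 0, and ∂_2 has invariant factor 2 > 1, so H_1 ≅ Z/2.
  H_2: rank ker ∂_2 − rank ∂_3 = (12 − 12) − 0 = 0, and there is no ∂_3, so H_2 ≅ 0.

H_0 = Z,  H_1 = Z/2,  H_2 = 0.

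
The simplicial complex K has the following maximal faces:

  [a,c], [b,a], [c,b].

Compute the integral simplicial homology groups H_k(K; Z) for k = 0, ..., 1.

H_0 = Z,  H_1 = Z.

Fix the vertex order a < b < c and write every simplex with vertices in increasing order. Then dim K = 1 and the simplices of K are:

  0-simplices (3): a, b, c
  1-simplices (3): ab, ac, bc

Hence C_0 ≅ Z^3, C_1 ≅ Z^3.

∂_1: C_1 → C_0 sends each edge [p,q] (with p < q) to q − p.
The resulting 3×3 matrix has rank 2, and its Smith normal form has invariant factors (1,1).

From H_k ≅ ker(∂_k) / im(∂_{k+1}) we obtain:

  H_0: rank C_0 − rank ∂_1 = 3 − 2 = 1, and the invariant factors of ∂_1 are all 1, so H_0 ≅ Z.
  H_1: rank ker ∂_1 − rank ∂_2 = (3 − 2) − 0 = 1, and there is no ∂_2, so H_1 ≅ Z.

As a check, the Euler characteristic is 3 − 3 = 0, which agrees with 1 − 1 = 0.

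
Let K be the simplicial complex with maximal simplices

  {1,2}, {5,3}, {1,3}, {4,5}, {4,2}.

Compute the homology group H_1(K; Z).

H_1 ≅ Z.

K has 5 vertices, 5 edges.
rank ∂_1 = 4, rank ∂_2 = 0 ⇒ b_1 = 5 − 4 − 0 = 1. So H_1 = Z.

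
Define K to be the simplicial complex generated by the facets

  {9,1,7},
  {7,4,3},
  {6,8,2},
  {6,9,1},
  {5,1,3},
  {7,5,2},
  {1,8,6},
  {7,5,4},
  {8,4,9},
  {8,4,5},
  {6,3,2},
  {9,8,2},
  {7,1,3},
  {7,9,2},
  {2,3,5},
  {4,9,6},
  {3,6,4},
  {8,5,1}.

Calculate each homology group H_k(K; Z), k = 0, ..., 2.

Take the total order 1 < 2 < 3 < 4 < 5 < 6 < 7 < 8 < 9 on the vertex set. Then K (dimension 2) consists of the simplices:

  0-simplices (9): [1], [2], [3], [4], [5], [6], [7], [8], [9]
  1-simplices (27): (27 of them)
  2-simplices (18): [1,3,5], [1,3,7], [1,5,8], [1,6,8], [1,6,9], [1,7,9], [2,3,5], [2,3,6], [2,5,7], [2,6,8], [2,7,9], [2,8,9], [3,4,6], [3,4,7], [4,5,7], [4,5,8], [4,6,9], [4,8,9]

giving chain groups C_0 ≅ Z^9, C_1 ≅ Z^27, C_2 ≅ Z^18.

Boundary ∂_1: C_1 → C_0 is given by ∂[p,q] = [q] − [p].
This gives a 9×27 integer matrix of rank 8; reducing to Smith normal form yields diagonal entries (1,1,1,1,1,1,1,1).

The boundary map ∂_2: C_2 → C_1 acts by ∂[p,q,r] = [q,r] − [p,r] + [p,q]. For instance
  ∂[1,6,8] = [6,8] − [1,8] + [1,6],
  ∂[4,8,9] = [8,9] − [4,9] + [4,8].
The 27×18 boundary matrix has rank 18 and Smith normal form diag(1,1,1,1,1,1,1,1,1,1,1,1,1,1,1,1,1,2).

From H_k ≅ ker(∂_k) / im(∂_{k+1}) we obtain:

  H_0: rank C_0 − rank ∂_1 = 9 − 8 = 1, and the invariant factors of ∂_1 are all 1, so H_0 = Z.
  H_1: rank ker ∂_1 − rank ∂_2 = (27 − 8) − 18 = 1, and ∂_2 has invariant factor 2 > 1, so H_1 = Z ⊕ Z/2.
  H_2: rank ker ∂_2 − rank ∂_3 = (18 − 18) − 0 = 0, and there is no ∂_3, so H_2 = 0.

H_0 = Z,  H_1 = Z ⊕ Z/2,  H_2 = 0.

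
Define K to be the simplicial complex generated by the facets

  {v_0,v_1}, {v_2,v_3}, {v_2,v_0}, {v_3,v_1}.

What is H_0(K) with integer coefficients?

Order the vertices as v_0 < v_1 < v_2 < v_3. Listing each simplex with vertices in this order, K has dimension 1 with simplices:

  0-simplices (4): [v_0], [v_1], [v_2], [v_3]
  1-simplices (4): [v_0,v_1], [v_0,v_2], [v_1,v_3], [v_2,v_3]

giving chain groups C_0 ≅ Z^4, C_1 ≅ Z^4.

Boundary ∂_1: C_1 → C_0 sends each edge [p,q] (with p < q) to q − p. For instance
  ∂[v_2,v_3] = [v_3] − [v_2].
As a 4×4 matrix over Z this has rank 3, with invariant factors (1,1,1).

Reading off H_k = ker ∂_k / im ∂_{k+1}:

  H_0: rank C_0 − rank ∂_1 = 4 − 3 = 1, and the invariant factors of ∂_1 are all 1, so H_0 = Z.

(K is a triangulation of the circle S^1.)

H_0 = Z.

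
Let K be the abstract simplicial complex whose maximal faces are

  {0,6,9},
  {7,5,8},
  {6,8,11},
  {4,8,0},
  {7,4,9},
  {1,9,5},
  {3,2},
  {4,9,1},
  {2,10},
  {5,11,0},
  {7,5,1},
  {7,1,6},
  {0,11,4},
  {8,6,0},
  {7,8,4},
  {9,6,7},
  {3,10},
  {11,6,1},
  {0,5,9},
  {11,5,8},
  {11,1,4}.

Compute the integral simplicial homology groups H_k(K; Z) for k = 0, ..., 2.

Take the total order 0 < 1 < 2 < 3 < 4 < 5 < 6 < 7 < 8 < 9 < 10 < 11 on the vertex set. Then K (dimension 2) consists of the simplices:

  0-simplices (12): [0], [1], [2], [3], [4], [5], [6], [7], [8], [9], [10], [11]
  1-simplices (30): (30 of them)
  2-simplices (18): (18 of them)

so the chain groups are C_0 ≅ Z^12, C_1 ≅ Z^30, C_2 ≅ Z^18.

∂_1: C_1 → C_0 sends each edge [p,q] (with p < q) to q − p.
As a 12×30 matrix over Z this has rank 10, with invariant factors (1,1,1,1,1,1,1,1,1,1).

∂_2: C_2 → C_1 sends each 2-simplex [p,q,r] to [q,r] − [p,r] + [p,q]. For instance
  ∂[1,5,7] = [5,7] − [1,7] + [1,5],
  ∂[6,7,9] = [7,9] − [6,9] + [6,7].
As a 30×18 matrix over Z this has rank 18, with invariant factors (1,1,1,1,1,1,1,1,1,1,1,1,1,1,1,1,1,2).

Computing H_k = (kernel of ∂_k) / (image of ∂_{k+1}):

  H_0: rank C_0 − rank ∂_1 = 12 − 10 = 2, and the invariant factors of ∂_1 are all 1, so H_0 ≅ Z^2.
  H_1: rank ker ∂_1 − rank ∂_2 = (30 − 10) − 18 = 2, and ∂_2 has invariant factor 2 > 1, so H_1 ≅ Z^2 ⊕ Z/2.
  H_2: rank ker ∂_2 − rank ∂_3 = (18 − 18) − 0 = 0, and there is no ∂_3, so H_2 ≅ 0.

H_0 = Z^2,  H_1 = Z^2 ⊕ Z/2,  H_2 = 0.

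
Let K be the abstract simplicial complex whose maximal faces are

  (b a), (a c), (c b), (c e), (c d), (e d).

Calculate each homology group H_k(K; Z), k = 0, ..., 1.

H_0 = Z,  H_1 = Z^2.

Order the vertices as a < b < c < d < e. Listing each simplex with vertices in this order, K has dimension 1 with simplices:

  0-simplices (5): a, b, c, d, e
  1-simplices (6): ab, ac, bc, cd, ce, de

giving chain groups C_0 ≅ Z^5, C_1 ≅ Z^6.

∂_1: C_1 → C_0 is given by ∂[p,q] = [q] − [p]. For instance
  ∂ab = b − a.
This gives a 5×6 integer matrix of rank 4; reducing to Smith normal form yields diagonal entries (1,1,1,1).

Reading off H_k = ker ∂_k / im ∂_{k+1}:

  H_0: rank C_0 − rank ∂_1 = 5 − 4 = 1, and the invariant factors of ∂_1 are all 1, so H_0 = Z.
  H_1: rank ker ∂_1 − rank ∂_2 = (6 − 4) − 0 = 2, and there is no ∂_2, so H_1 = Z^2.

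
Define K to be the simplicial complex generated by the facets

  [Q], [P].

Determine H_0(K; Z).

H_0 = Z^2.

Fix the vertex order P < Q and write every simplex with vertices in increasing order. Then dim K = 0 and the simplices of K are:

  0-simplices (2): P, Q

Hence C_0 ≅ Z^2.

From H_k ≅ ker(∂_k) / im(∂_{k+1}) we obtain:

  H_0: rank C_0 − rank ∂_1 = 2 − 0 = 2, and there is no ∂_1, so H_0 = Z^2.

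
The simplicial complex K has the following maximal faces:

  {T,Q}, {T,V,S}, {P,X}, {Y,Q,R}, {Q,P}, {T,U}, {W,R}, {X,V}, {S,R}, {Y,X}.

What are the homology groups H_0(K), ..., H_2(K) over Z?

Order the vertices as P < Q < R < S < T < U < V < W < X < Y. Listing each simplex with vertices in this order, K has dimension 2 with simplices:

  0-simplices (10): P, Q, R, S, T, U, V, W, X, Y
  1-simplices (14): PQ, PX, QR, QT, QY, RS, RW, RY, ST, SV, TU, TV, VX, XY
  2-simplices (2): QRY, STV

giving chain groups C_0 ≅ Z^10, C_1 ≅ Z^14, C_2 ≅ Z^2.

The boundary map ∂_1: C_1 → C_0 sends each edge [p,q] (with p < q) to q − p.
The resulting 10×14 matrix has rank 9, and its Smith normal form has invariant factors (1,1,1,1,1,1,1,1,1).

∂_2: C_2 → C_1 sends each 2-simplex [p,q,r] to [q,r] − [p,r] + [p,q]. For instance
  ∂STV = TV − SV + ST,
  ∂QRY = RY − QY + QR.
This gives a 14×2 integer matrix of rank 2; reducing to Smith normal form yields diagonal entries (1,1).

Computing H_k = (kernel of ∂_k) / (image of ∂_{k+1}):

  H_0: rank C_0 − rank ∂_1 = 10 − 9 = 1, and the invariant factors of ∂_1 are all 1, so H_0 ≅ Z.
  H_1: rank ker ∂_1 − rank ∂_2 = (14 − 9) − 2 = 3, and the invariant factors of ∂_2 are all 1, so H_1 ≅ Z^3.
  H_2: rank ker ∂_2 − rank ∂_3 = (2 − 2) − 0 = 0, and there is no ∂_3, so H_2 ≅ 0.

As a check, the Euler characteristic is 10 − 14 + 2 = -2, which agrees with 1 − 3 + 0 = -2.

H_0 = Z,  H_1 = Z^3,  H_2 = 0.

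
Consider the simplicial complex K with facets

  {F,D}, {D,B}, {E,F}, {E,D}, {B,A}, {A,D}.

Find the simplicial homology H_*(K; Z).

H_0 ≅ Z,  H_1 ≅ Z^2.

Fix the vertex order A < B < D < E < F and write every simplex with vertices in increasing order. Then dim K = 1 and the simplices of K are:

  0-simplices (5): A, B, D, E, F
  1-simplices (6): AB, AD, BD, DE, DF, EF

so the chain groups are C_0 ≅ Z^5, C_1 ≅ Z^6.

Boundary ∂_1: C_1 → C_0 sends each edge [p,q] (with p < q) to q − p. For instance
  ∂EF = F − E.
This gives a 5×6 integer matrix of rank 4; reducing to Smith normal form yields diagonal entries (1,1,1,1).

Now H_k = ker ∂_k / im ∂_{k+1}, so:

  H_0: rank C_0 − rank ∂_1 = 5 − 4 = 1, and the invariant factors of ∂_1 are all 1, so H_0 = Z.
  H_1: rank ker ∂_1 − rank ∂_2 = (6 − 4) − 0 = 2, and there is no ∂_2, so H_1 = Z^2.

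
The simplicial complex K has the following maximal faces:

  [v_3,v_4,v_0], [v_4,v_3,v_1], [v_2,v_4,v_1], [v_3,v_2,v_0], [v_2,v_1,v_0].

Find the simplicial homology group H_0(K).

Order the vertices as v_0 < v_1 < v_2 < v_3 < v_4. Listing each simplex with vertices in this order, K has dimension 2 with simplices:

  0-simplices (5): [v_0], [v_1], [v_2], [v_3], [v_4]
  1-simplices (10): [v_0,v_1], [v_0,v_2], [v_0,v_3], [v_0,v_4], [v_1,v_2], [v_1,v_3], [v_1,v_4], [v_2,v_3], [v_2,v_4], [v_3,v_4]
  2-simplices (5): [v_0,v_1,v_2], [v_0,v_2,v_3], [v_0,v_3,v_4], [v_1,v_2,v_4], [v_1,v_3,v_4]

so the chain groups are C_0 ≅ Z^5, C_1 ≅ Z^10, C_2 ≅ Z^5.

∂_1: C_1 → C_0 maps an edge to its endpoints' difference, ∂[p,q] = q − p. For instance
  ∂[v_1,v_3] = [v_3] − [v_1].
This gives a 5×10 integer matrix of rank 4; reducing to Smith normal form yields diagonal entries (1,1,1,1).

∂_2: C_2 → C_1 maps a triangle to the signed sum of its edges. For instance
  ∂[v_0,v_2,v_3] = [v_2,v_3] − [v_0,v_3] + [v_0,v_2],
  ∂[v_0,v_1,v_2] = [v_1,v_2] − [v_0,v_2] + [v_0,v_1].
This gives a 10×5 integer matrix of rank 5; reducing to Smith normal form yields diagonal entries (1,1,1,1,1).

From H_k ≅ ker(∂_k) / im(∂_{k+1}) we obtain:

  H_0: rank C_0 − rank ∂_1 = 5 − 4 = 1, and the invariant factors of ∂_1 are all 1, so H_0 ≅ Z.

H_0 ≅ Z.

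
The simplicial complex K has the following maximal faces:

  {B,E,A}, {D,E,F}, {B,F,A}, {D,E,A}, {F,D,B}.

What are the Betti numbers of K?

b_0 = 1, b_1 = 1, b_2 = 0.

Fix the vertex order A < B < D < E < F and write every simplex with vertices in increasing order. Then dim K = 2 and the simplices of K are:

  0-simplices (5): A, B, D, E, F
  1-simplices (10): AB, AD, AE, AF, BD, BE, BF, DE, DF, EF
  2-simplices (5): ABE, ABF, ADE, BDF, DEF

so the chain groups are C_0 ≅ Z^5, C_1 ≅ Z^10, C_2 ≅ Z^5.

The boundary map ∂_1: C_1 → C_0 maps an edge to its endpoints' difference, ∂[p,q] = q − p.
The 5×10 boundary matrix has rank 4 and Smith normal form diag(1,1,1,1).

The boundary map ∂_2: C_2 → C_1 maps a triangle to the signed sum of its edges. For instance
  ∂ABF = BF − AF + AB,
  ∂ADE = DE − AE + AD.
This gives a 10×5 integer matrix of rank 5; reducing to Smith normal form yields diagonal entries (1,1,1,1,1).

Now H_k = ker ∂_k / im ∂_{k+1}, so:

  H_0: rank C_0 − rank ∂_1 = 5 − 4 = 1, and the invariant factors of ∂_1 are all 1, so H_0 ≅ Z.
  H_1: rank ker ∂_1 − rank ∂_2 = (10 − 4) − 5 = 1, and the invariant factors of ∂_2 are all 1, so H_1 ≅ Z.
  H_2: rank ker ∂_2 − rank ∂_3 = (5 − 5) − 0 = 0, and there is no ∂_3, so H_2 ≅ 0.

As a check, the Euler characteristic is 5 − 10 + 5 = 0, which agrees with 1 − 1 + 0 = 0.

Hence the Betti numbers are b_0 = 1, b_1 = 1, b_2 = 0.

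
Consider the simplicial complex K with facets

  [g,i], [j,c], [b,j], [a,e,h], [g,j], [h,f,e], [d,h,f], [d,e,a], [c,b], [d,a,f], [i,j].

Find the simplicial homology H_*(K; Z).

Take the total order a < b < c < d < e < f < g < h < i < j on the vertex set. Then K (dimension 2) consists of the simplices:

  0-simplices (10): a, b, c, d, e, f, g, h, i, j
  1-simplices (16): ad, ae, af, ah, bc, bj, cj, de, df, dh, ef, eh, fh, gi, gj, ij
  2-simplices (5): ade, adf, aeh, dfh, efh

Hence C_0 ≅ Z^10, C_1 ≅ Z^16, C_2 ≅ Z^5.

∂_1: C_1 → C_0 sends each edge [p,q] (with p < q) to q − p. For instance
  ∂bj = j − b.
As a 10×16 matrix over Z this has rank 8, with invariant factors (1,1,1,1,1,1,1,1).

∂_2: C_2 → C_1 sends each 2-simplex [p,q,r] to [q,r] − [p,r] + [p,q]. For instance
  ∂adf = df − af + ad,
  ∂ade = de − ae + ad.
The resulting 16×5 matrix has rank 5, and its Smith normal form has invariant factors (1,1,1,1,1).

Now H_k = ker ∂_k / im ∂_{k+1}, so:

  H_0: rank C_0 − rank ∂_1 = 10 − 8 = 2, and the invariant factors of ∂_1 are all 1, so H_0 ≅ Z^2.
  H_1: rank ker ∂_1 − rank ∂_2 = (16 − 8) − 5 = 3, and the invariant factors of ∂_2 are all 1, so H_1 ≅ Z^3.
  H_2: rank ker ∂_2 − rank ∂_3 = (5 − 5) − 0 = 0, and there is no ∂_3, so H_2 ≅ 0.

H_0 = Z^2,  H_1 = Z^3,  H_2 = 0.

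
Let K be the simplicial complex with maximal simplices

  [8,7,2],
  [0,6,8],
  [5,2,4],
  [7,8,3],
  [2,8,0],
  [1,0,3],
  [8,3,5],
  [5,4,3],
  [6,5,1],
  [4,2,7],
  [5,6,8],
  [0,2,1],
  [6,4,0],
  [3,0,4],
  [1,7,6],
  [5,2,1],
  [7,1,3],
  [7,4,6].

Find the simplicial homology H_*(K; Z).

H_0 ≅ Z,  H_1 ≅ Z^2,  H_2 ≅ Z.

K has 9 vertices, 27 edges, 18 triangles.
rank ∂_0 = 0, rank ∂_1 = 8 ⇒ b_0 = 9 − 0 − 8 = 1; all invariant factors of ∂_1 are 1 so no torsion. So H_0 ≅ Z.
rank ∂_1 = 8, rank ∂_2 = 17 ⇒ b_1 = 27 − 8 − 17 = 2; all invariant factors of ∂_2 are 1 so no torsion. So H_1 ≅ Z^2.
rank ∂_2 = 17, rank ∂_3 = 0 ⇒ b_2 = 18 − 17 − 0 = 1. So H_2 ≅ Z.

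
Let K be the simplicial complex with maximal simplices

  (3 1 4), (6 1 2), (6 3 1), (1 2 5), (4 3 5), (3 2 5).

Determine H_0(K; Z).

K has 6 vertices, 12 edges, 6 triangles.
rank ∂_0 = 0, rank ∂_1 = 5 ⇒ b_0 = 6 − 0 − 5 = 1; all invariant factors of ∂_1 are 1 so no torsion. So H_0 = Z.

H_0 = Z.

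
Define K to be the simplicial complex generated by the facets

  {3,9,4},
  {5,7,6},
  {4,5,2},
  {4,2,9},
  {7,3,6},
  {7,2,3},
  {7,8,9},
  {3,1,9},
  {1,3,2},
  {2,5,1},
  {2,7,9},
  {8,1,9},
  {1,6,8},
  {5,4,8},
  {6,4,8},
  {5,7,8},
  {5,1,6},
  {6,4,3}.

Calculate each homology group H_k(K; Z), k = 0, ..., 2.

H_0 = Z,  H_1 = Z ⊕ Z/2,  H_2 = 0.

We work with the vertex ordering 1 < 2 < 3 < 4 < 5 < 6 < 7 < 8 < 9. The simplices of K, each written with vertices in increasing order, are:

  0-simplices (9): [1], [2], [3], [4], [5], [6], [7], [8], [9]
  1-simplices (27): (27 of them)
  2-simplices (18): [1,2,3], [1,2,5], [1,3,9], [1,5,6], [1,6,8], [1,8,9], [2,3,7], [2,4,5], [2,4,9], [2,7,9], [3,4,6], [3,4,9], [3,6,7], [4,5,8], [4,6,8], [5,6,7], [5,7,8], [7,8,9]

giving chain groups C_0 ≅ Z^9, C_1 ≅ Z^27, C_2 ≅ Z^18.

Boundary ∂_1: C_1 → C_0 sends each edge [p,q] (with p < q) to q − p. For instance
  ∂[2,4] = [4] − [2].
The resulting 9×27 matrix has rank 8, and its Smith normal form has invariant factors (1,1,1,1,1,1,1,1).

∂_2: C_2 → C_1 sends each 2-simplex [p,q,r] to [q,r] − [p,r] + [p,q]. For instance
  ∂[2,4,5] = [4,5] − [2,5] + [2,4],
  ∂[7,8,9] = [8,9] − [7,9] + [7,8].
The resulting 27×18 matrix has rank 18, and its Smith normal form has invariant factors (1,1,1,1,1,1,1,1,1,1,1,1,1,1,1,1,1,2).

From H_k ≅ ker(∂_k) / im(∂_{k+1}) we obtain:

  H_0: rank C_0 − rank ∂_1 = 9 − 8 = 1, and the invariant factors of ∂_1 are all 1, so H_0 ≅ Z.
  H_1: rank ker ∂_1 − rank ∂_2 = (27 − 8) − 18 = 1, and ∂_2 has invariant factor 2 > 1, so H_1 ≅ Z ⊕ Z/2.
  H_2: rank ker ∂_2 − rank ∂_3 = (18 − 18) − 0 = 0, and there is no ∂_3, so H_2 ≅ 0.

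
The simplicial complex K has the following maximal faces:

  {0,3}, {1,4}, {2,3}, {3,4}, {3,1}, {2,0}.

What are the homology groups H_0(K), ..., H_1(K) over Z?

H_0 = Z,  H_1 = Z^2.

Fix the vertex order 0 < 1 < 2 < 3 < 4 and write every simplex with vertices in increasing order. Then dim K = 1 and the simplices of K are:

  0-simplices (5): [0], [1], [2], [3], [4]
  1-simplices (6): [0,2], [0,3], [1,3], [1,4], [2,3], [3,4]

Hence C_0 ≅ Z^5, C_1 ≅ Z^6.

Boundary ∂_1: C_1 → C_0 maps an edge to its endpoints' difference, ∂[p,q] = q − p.
The 5×6 boundary matrix has rank 4 and Smith normal form diag(1,1,1,1).

Now H_k = ker ∂_k / im ∂_{k+1}, so:

  H_0: rank C_0 − rank ∂_1 = 5 − 4 = 1, and the invariant factors of ∂_1 are all 1, so H_0 = Z.
  H_1: rank ker ∂_1 − rank ∂_2 = (6 − 4) − 0 = 2, and there is no ∂_2, so H_1 = Z^2.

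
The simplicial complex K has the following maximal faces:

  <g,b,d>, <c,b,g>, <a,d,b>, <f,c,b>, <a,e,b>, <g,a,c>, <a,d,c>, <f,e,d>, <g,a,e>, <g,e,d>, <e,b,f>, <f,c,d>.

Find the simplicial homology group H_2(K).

We work with the vertex ordering a < b < c < d < e < f < g. The simplices of K, each written with vertices in increasing order, are:

  0-simplices (7): a, b, c, d, e, f, g
  1-simplices (18): ab, ac, ad, ae, ag, bc, bd, be, bf, bg, cd, cf, cg, de, df, dg, ef, eg
  2-simplices (12): abd, abe, acd, acg, aeg, bcf, bcg, bdg, bef, cdf, def, deg

so the chain groups are C_0 ≅ Z^7, C_1 ≅ Z^18, C_2 ≅ Z^12.

The boundary map ∂_1: C_1 → C_0 sends each edge [p,q] (with p < q) to q − p. For instance
  ∂bf = f − b.
The 7×18 boundary matrix has rank 6 and Smith normal form diag(1,1,1,1,1,1).

Boundary ∂_2: C_2 → C_1 acts by ∂[p,q,r] = [q,r] − [p,r] + [p,q]. For instance
  ∂cdf = df − cf + cd,
  ∂bcf = cf − bf + bc.
The 18×12 boundary matrix has rank 12 and Smith normal form diag(1,1,1,1,1,1,1,1,1,1,1,2).

Reading off H_k = ker ∂_k / im ∂_{k+1}:

  H_2: rank ker ∂_2 − rank ∂_3 = (12 − 12) − 0 = 0, and there is no ∂_3, so H_2 = 0.

H_2 = 0.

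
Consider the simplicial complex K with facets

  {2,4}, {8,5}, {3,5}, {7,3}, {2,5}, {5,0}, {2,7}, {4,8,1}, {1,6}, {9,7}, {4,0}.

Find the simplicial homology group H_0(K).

Order the vertices as 0 < 1 < 2 < 3 < 4 < 5 < 6 < 7 < 8 < 9. Listing each simplex with vertices in this order, K has dimension 2 with simplices:

  0-simplices (10): [0], [1], [2], [3], [4], [5], [6], [7], [8], [9]
  1-simplices (13): [0,4], [0,5], [1,4], [1,6], [1,8], [2,4], [2,5], [2,7], [3,5], [3,7], [4,8], [5,8], [7,9]
  2-simplices (1): [1,4,8]

Hence C_0 ≅ Z^10, C_1 ≅ Z^13, C_2 ≅ Z^1.

∂_1: C_1 → C_0 maps an edge to its endpoints' difference, ∂[p,q] = q − p. For instance
  ∂[4,8] = [8] − [4].
The 10×13 boundary matrix has rank 9 and Smith normal form diag(1,1,1,1,1,1,1,1,1).

∂_2: C_2 → C_1 sends each 2-simplex [p,q,r] to [q,r] − [p,r] + [p,q]. For instance
  ∂[1,4,8] = [4,8] − [1,8] + [1,4].
The 13×1 boundary matrix has rank 1 and Smith normal form diag(1).

From H_k ≅ ker(∂_k) / im(∂_{k+1}) we obtain:

  H_0: rank C_0 − rank ∂_1 = 10 − 9 = 1, and the invariant factors of ∂_1 are all 1, so H_0 = Z.

H_0 ≅ Z.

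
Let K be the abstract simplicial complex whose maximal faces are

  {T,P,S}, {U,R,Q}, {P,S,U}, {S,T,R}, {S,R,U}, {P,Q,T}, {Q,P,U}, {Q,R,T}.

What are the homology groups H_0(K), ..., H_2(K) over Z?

H_0 ≅ Z,  H_1 = 0,  H_2 ≅ Z.

We work with the vertex ordering P < Q < R < S < T < U. The simplices of K, each written with vertices in increasing order, are:

  0-simplices (6): P, Q, R, S, T, U
  1-simplices (12): PQ, PS, PT, PU, QR, QT, QU, RS, RT, RU, ST, SU
  2-simplices (8): PQT, PQU, PST, PSU, QRT, QRU, RST, RSU

Hence C_0 ≅ Z^6, C_1 ≅ Z^12, C_2 ≅ Z^8.

The boundary map ∂_1: C_1 → C_0 is given by ∂[p,q] = [q] − [p].
The resulting 6×12 matrix has rank 5, and its Smith normal form has invariant factors (1,1,1,1,1).

∂_2: C_2 → C_1 sends each 2-simplex [p,q,r] to [q,r] − [p,r] + [p,q]. For instance
  ∂PQU = QU − PU + PQ,
  ∂QRT = RT − QT + QR.
The 12×8 boundary matrix has rank 7 and Smith normal form diag(1,1,1,1,1,1,1).

Now H_k = ker ∂_k / im ∂_{k+1}, so:

  H_0: rank C_0 − rank ∂_1 = 6 − 5 = 1, and the invariant factors of ∂_1 are all 1, so H_0 ≅ Z.
  H_1: rank ker ∂_1 − rank ∂_2 = (12 − 5) − 7 = 0, and the invariant factors of ∂_2 are all 1, so H_1 ≅ 0.
  H_2: rank ker ∂_2 − rank ∂_3 = (8 − 7) − 0 = 1, and there is no ∂_3, so H_2 ≅ Z.

As a check, the Euler characteristic is 6 − 12 + 8 = 2, which agrees with 1 − 0 + 1 = 2.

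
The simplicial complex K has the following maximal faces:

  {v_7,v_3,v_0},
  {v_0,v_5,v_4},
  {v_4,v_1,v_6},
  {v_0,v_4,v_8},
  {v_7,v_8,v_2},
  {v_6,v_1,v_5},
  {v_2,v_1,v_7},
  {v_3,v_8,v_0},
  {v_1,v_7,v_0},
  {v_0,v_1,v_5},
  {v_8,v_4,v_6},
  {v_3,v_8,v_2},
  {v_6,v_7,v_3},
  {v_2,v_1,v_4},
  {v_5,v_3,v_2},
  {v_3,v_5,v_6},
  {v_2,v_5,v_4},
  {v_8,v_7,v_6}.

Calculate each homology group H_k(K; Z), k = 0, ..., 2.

H_0 = Z,  H_1 = Z ⊕ Z/2Z,  H_2 = 0.

Order the vertices as v_0 < v_1 < v_2 < v_3 < v_4 < v_5 < v_6 < v_7 < v_8. Listing each simplex with vertices in this order, K has dimension 2 with simplices:

  0-simplices (9): [v_0], [v_1], [v_2], [v_3], [v_4], [v_5], [v_6], [v_7], [v_8]
  1-simplices (27): (27 of them)
  2-simplices (18): (18 of them)

Hence C_0 ≅ Z^9, C_1 ≅ Z^27, C_2 ≅ Z^18.

The boundary map ∂_1: C_1 → C_0 sends each edge [p,q] (with p < q) to q − p. For instance
  ∂[v_2,v_8] = [v_8] − [v_2].
As a 9×27 matrix over Z this has rank 8, with invariant factors (1,1,1,1,1,1,1,1).

Boundary ∂_2: C_2 → C_1 sends each 2-simplex [p,q,r] to [q,r] − [p,r] + [p,q]. For instance
  ∂[v_0,v_3,v_8] = [v_3,v_8] − [v_0,v_8] + [v_0,v_3],
  ∂[v_2,v_7,v_8] = [v_7,v_8] − [v_2,v_8] + [v_2,v_7].
The 27×18 boundary matrix has rank 18 and Smith normal form diag(1,1,1,1,1,1,1,1,1,1,1,1,1,1,1,1,1,2).

Now H_k = ker ∂_k / im ∂_{k+1}, so:

  H_0: rank C_0 − rank ∂_1 = 9 − 8 = 1, and the invariant factors of ∂_1 are all 1, so H_0 ≅ Z.
  H_1: rank ker ∂_1 − rank ∂_2 = (27 − 8) − 18 = 1, and ∂_2 has invariant factor 2 > 1, so H_1 ≅ Z ⊕ Z/2Z.
  H_2: rank ker ∂_2 − rank ∂_3 = (18 − 18) − 0 = 0, and there is no ∂_3, so H_2 ≅ 0.

As a check, the Euler characteristic is 9 − 27 + 18 = 0, which agrees with 1 − 1 + 0 = 0.
(K is a triangulation of the Klein bottle.)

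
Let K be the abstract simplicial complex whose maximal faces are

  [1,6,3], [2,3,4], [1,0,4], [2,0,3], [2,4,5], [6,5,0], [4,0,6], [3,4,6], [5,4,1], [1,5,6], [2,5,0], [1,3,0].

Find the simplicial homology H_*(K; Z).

H_0 ≅ Z,  H_1 ≅ Z/2,  H_2 = 0.

Order the vertices as 0 < 1 < 2 < 3 < 4 < 5 < 6. Listing each simplex with vertices in this order, K has dimension 2 with simplices:

  0-simplices (7): [0], [1], [2], [3], [4], [5], [6]
  1-simplices (18): [0,1], [0,2], [0,3], [0,4], [0,5], [0,6], [1,3], [1,4], [1,5], [1,6], [2,3], [2,4], [2,5], [3,4], [3,6], [4,5], [4,6], [5,6]
  2-simplices (12): [0,1,3], [0,1,4], [0,2,3], [0,2,5], [0,4,6], [0,5,6], [1,3,6], [1,4,5], [1,5,6], [2,3,4], [2,4,5], [3,4,6]

so the chain groups are C_0 ≅ Z^7, C_1 ≅ Z^18, C_2 ≅ Z^12.

The boundary map ∂_1: C_1 → C_0 sends each edge [p,q] (with p < q) to q − p. For instance
  ∂[5,6] = [6] − [5].
The resulting 7×18 matrix has rank 6, and its Smith normal form has invariant factors (1,1,1,1,1,1).

Boundary ∂_2: C_2 → C_1 acts by ∂[p,q,r] = [q,r] − [p,r] + [p,q]. For instance
  ∂[0,2,3] = [2,3] − [0,3] + [0,2],
  ∂[2,3,4] = [3,4] − [2,4] + [2,3].
The 18×12 boundary matrix has rank 12 and Smith normal form diag(1,1,1,1,1,1,1,1,1,1,1,2).

Now H_k = ker ∂_k / im ∂_{k+1}, so:

  H_0: rank C_0 − rank ∂_1 = 7 − 6 = 1, and the invariant factors of ∂_1 are all 1, so H_0 ≅ Z.
  H_1: rank ker ∂_1 − rank ∂_2 = (18 − 6) − 12 = 0, and ∂_2 has invariant factor 2 > 1, so H_1 ≅ Z/2.
  H_2: rank ker ∂_2 − rank ∂_3 = (12 − 12) − 0 = 0, and there is no ∂_3, so H_2 ≅ 0.

(K is a triangulation of the real projective plane RP^2.)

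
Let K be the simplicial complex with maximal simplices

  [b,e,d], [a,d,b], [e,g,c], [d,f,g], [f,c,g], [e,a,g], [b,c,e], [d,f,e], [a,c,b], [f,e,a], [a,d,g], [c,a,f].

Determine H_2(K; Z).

K has 7 vertices, 18 edges, 12 triangles.
rank ∂_2 = 12, rank ∂_3 = 0 ⇒ b_2 = 12 − 12 − 0 = 0. So H_2 = 0.

H_2 = 0.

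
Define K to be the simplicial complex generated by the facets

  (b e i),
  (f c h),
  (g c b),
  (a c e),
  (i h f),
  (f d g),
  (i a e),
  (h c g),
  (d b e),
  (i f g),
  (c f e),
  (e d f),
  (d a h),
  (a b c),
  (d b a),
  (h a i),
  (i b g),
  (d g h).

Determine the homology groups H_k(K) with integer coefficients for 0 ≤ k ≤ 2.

H_0 ≅ Z,  H_1 ≅ Z × Z/2,  H_2 = 0.

We work with the vertex ordering a < b < c < d < e < f < g < h < i. The simplices of K, each written with vertices in increasing order, are:

  0-simplices (9): a, b, c, d, e, f, g, h, i
  1-simplices (27): ab, ac, ad, ae, ah, ai, bc, bd, be, bg, bi, ce, cf, cg, ch, de, df, dg, dh, ef, ei, fg, fh, fi, gh, gi, hi
  2-simplices (18): abc, abd, ace, adh, aei, ahi, bcg, bde, bei, bgi, cef, cfh, cgh, def, dfg, dgh, fgi, fhi

giving chain groups C_0 ≅ Z^9, C_1 ≅ Z^27, C_2 ≅ Z^18.

The boundary map ∂_1: C_1 → C_0 is given by ∂[p,q] = [q] − [p]. For instance
  ∂hi = i − h.
As a 9×27 matrix over Z this has rank 8, with invariant factors (1,1,1,1,1,1,1,1).

Boundary ∂_2: C_2 → C_1 acts by ∂[p,q,r] = [q,r] − [p,r] + [p,q]. For instance
  ∂abc = bc − ac + ab,
  ∂adh = dh − ah + ad.
This gives a 27×18 integer matrix of rank 18; reducing to Smith normal form yields diagonal entries (1,1,1,1,1,1,1,1,1,1,1,1,1,1,1,1,1,2).

Computing H_k = (kernel of ∂_k) / (image of ∂_{k+1}):

  H_0: rank C_0 − rank ∂_1 = 9 − 8 = 1, and the invariant factors of ∂_1 are all 1, so H_0 ≅ Z.
  H_1: rank ker ∂_1 − rank ∂_2 = (27 − 8) − 18 = 1, and ∂_2 has invariant factor 2 > 1, so H_1 ≅ Z × Z/2.
  H_2: rank ker ∂_2 − rank ∂_3 = (18 − 18) − 0 = 0, and there is no ∂_3, so H_2 ≅ 0.

(K is a triangulation of the Klein bottle.)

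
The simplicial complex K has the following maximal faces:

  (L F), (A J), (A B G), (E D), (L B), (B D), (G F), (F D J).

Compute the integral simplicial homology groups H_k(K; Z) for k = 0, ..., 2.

H_0 = Z,  H_1 = Z^3,  H_2 = 0.

Order the vertices as A < B < D < E < F < G < J < L. Listing each simplex with vertices in this order, K has dimension 2 with simplices:

  0-simplices (8): A, B, D, E, F, G, J, L
  1-simplices (12): AB, AG, AJ, BD, BG, BL, DE, DF, DJ, FG, FJ, FL
  2-simplices (2): ABG, DFJ

Hence C_0 ≅ Z^8, C_1 ≅ Z^12, C_2 ≅ Z^2.

The boundary map ∂_1: C_1 → C_0 maps an edge to its endpoints' difference, ∂[p,q] = q − p. For instance
  ∂AJ = J − A.
As a 8×12 matrix over Z this has rank 7, with invariant factors (1,1,1,1,1,1,1).

Boundary ∂_2: C_2 → C_1 sends each 2-simplex [p,q,r] to [q,r] − [p,r] + [p,q]. For instance
  ∂DFJ = FJ − DJ + DF,
  ∂ABG = BG − AG + AB.
This gives a 12×2 integer matrix of rank 2; reducing to Smith normal form yields diagonal entries (1,1).

From H_k ≅ ker(∂_k) / im(∂_{k+1}) we obtain:

  H_0: rank C_0 − rank ∂_1 = 8 − 7 = 1, and the invariant factors of ∂_1 are all 1, so H_0 = Z.
  H_1: rank ker ∂_1 − rank ∂_2 = (12 − 7) − 2 = 3, and the invariant factors of ∂_2 are all 1, so H_1 = Z^3.
  H_2: rank ker ∂_2 − rank ∂_3 = (2 − 2) − 0 = 0, and there is no ∂_3, so H_2 = 0.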